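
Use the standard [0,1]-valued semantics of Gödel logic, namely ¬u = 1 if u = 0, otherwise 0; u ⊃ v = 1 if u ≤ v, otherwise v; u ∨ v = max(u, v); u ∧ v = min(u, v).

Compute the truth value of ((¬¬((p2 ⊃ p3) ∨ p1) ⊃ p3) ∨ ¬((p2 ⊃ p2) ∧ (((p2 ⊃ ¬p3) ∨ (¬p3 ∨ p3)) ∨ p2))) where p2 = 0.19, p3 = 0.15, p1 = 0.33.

(p2 ⊃ p3): 0.19 > 0.15, so result = 0.15
((p2 ⊃ p3) ∨ p1) = max(0.15, 0.33) = 0.33
¬((p2 ⊃ p3) ∨ p1): Gödel ¬ of 0.33 = 0 (operand ≠ 0)
¬¬((p2 ⊃ p3) ∨ p1): Gödel ¬ of 0 = 1 (operand is 0)
(¬¬((p2 ⊃ p3) ∨ p1) ⊃ p3): 1 > 0.15, so result = 0.15
(p2 ⊃ p2): 0.19 ≤ 0.19, so result = 1
¬p3: Gödel ¬ of 0.15 = 0 (operand ≠ 0)
(p2 ⊃ ¬p3): 0.19 > 0, so result = 0
¬p3: Gödel ¬ of 0.15 = 0 (operand ≠ 0)
(¬p3 ∨ p3) = max(0, 0.15) = 0.15
((p2 ⊃ ¬p3) ∨ (¬p3 ∨ p3)) = max(0, 0.15) = 0.15
(((p2 ⊃ ¬p3) ∨ (¬p3 ∨ p3)) ∨ p2) = max(0.15, 0.19) = 0.19
((p2 ⊃ p2) ∧ (((p2 ⊃ ¬p3) ∨ (¬p3 ∨ p3)) ∨ p2)) = min(1, 0.19) = 0.19
¬((p2 ⊃ p2) ∧ (((p2 ⊃ ¬p3) ∨ (¬p3 ∨ p3)) ∨ p2)): Gödel ¬ of 0.19 = 0 (operand ≠ 0)
((¬¬((p2 ⊃ p3) ∨ p1) ⊃ p3) ∨ ¬((p2 ⊃ p2) ∧ (((p2 ⊃ ¬p3) ∨ (¬p3 ∨ p3)) ∨ p2))) = max(0.15, 0) = 0.15

0.15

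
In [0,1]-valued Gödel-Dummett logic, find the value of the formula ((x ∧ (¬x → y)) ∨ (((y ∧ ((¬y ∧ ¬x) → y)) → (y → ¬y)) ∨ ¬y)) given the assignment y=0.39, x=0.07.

0.07

¬x: Gödel ¬ of 0.07 = 0 (operand ≠ 0)
(¬x → y): 0 ≤ 0.39, so result = 1
(x ∧ (¬x → y)) = min(0.07, 1) = 0.07
¬y: Gödel ¬ of 0.39 = 0 (operand ≠ 0)
¬x: Gödel ¬ of 0.07 = 0 (operand ≠ 0)
(¬y ∧ ¬x) = min(0, 0) = 0
((¬y ∧ ¬x) → y): 0 ≤ 0.39, so result = 1
(y ∧ ((¬y ∧ ¬x) → y)) = min(0.39, 1) = 0.39
¬y: Gödel ¬ of 0.39 = 0 (operand ≠ 0)
(y → ¬y): 0.39 > 0, so result = 0
((y ∧ ((¬y ∧ ¬x) → y)) → (y → ¬y)): 0.39 > 0, so result = 0
¬y: Gödel ¬ of 0.39 = 0 (operand ≠ 0)
(((y ∧ ((¬y ∧ ¬x) → y)) → (y → ¬y)) ∨ ¬y) = max(0, 0) = 0
((x ∧ (¬x → y)) ∨ (((y ∧ ((¬y ∧ ¬x) → y)) → (y → ¬y)) ∨ ¬y)) = max(0.07, 0) = 0.07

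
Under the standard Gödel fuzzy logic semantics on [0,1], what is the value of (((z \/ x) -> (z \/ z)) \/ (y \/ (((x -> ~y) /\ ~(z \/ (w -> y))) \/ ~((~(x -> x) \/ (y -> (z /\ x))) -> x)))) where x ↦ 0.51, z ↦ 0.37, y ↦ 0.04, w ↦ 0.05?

0.37

(z \/ x) = max(0.37, 0.51) = 0.51
(z \/ z) = max(0.37, 0.37) = 0.37
((z \/ x) -> (z \/ z)): 0.51 > 0.37, so result = 0.37
~y: Gödel ¬ of 0.04 = 0 (operand ≠ 0)
(x -> ~y): 0.51 > 0, so result = 0
(w -> y): 0.05 > 0.04, so result = 0.04
(z \/ (w -> y)) = max(0.37, 0.04) = 0.37
~(z \/ (w -> y)): Gödel ¬ of 0.37 = 0 (operand ≠ 0)
((x -> ~y) /\ ~(z \/ (w -> y))) = min(0, 0) = 0
(x -> x): 0.51 ≤ 0.51, so result = 1
~(x -> x): Gödel ¬ of 1 = 0 (operand ≠ 0)
(z /\ x) = min(0.37, 0.51) = 0.37
(y -> (z /\ x)): 0.04 ≤ 0.37, so result = 1
(~(x -> x) \/ (y -> (z /\ x))) = max(0, 1) = 1
((~(x -> x) \/ (y -> (z /\ x))) -> x): 1 > 0.51, so result = 0.51
~((~(x -> x) \/ (y -> (z /\ x))) -> x): Gödel ¬ of 0.51 = 0 (operand ≠ 0)
(((x -> ~y) /\ ~(z \/ (w -> y))) \/ ~((~(x -> x) \/ (y -> (z /\ x))) -> x)) = max(0, 0) = 0
(y \/ (((x -> ~y) /\ ~(z \/ (w -> y))) \/ ~((~(x -> x) \/ (y -> (z /\ x))) -> x))) = max(0.04, 0) = 0.04
(((z \/ x) -> (z \/ z)) \/ (y \/ (((x -> ~y) /\ ~(z \/ (w -> y))) \/ ~((~(x -> x) \/ (y -> (z /\ x))) -> x)))) = max(0.37, 0.04) = 0.37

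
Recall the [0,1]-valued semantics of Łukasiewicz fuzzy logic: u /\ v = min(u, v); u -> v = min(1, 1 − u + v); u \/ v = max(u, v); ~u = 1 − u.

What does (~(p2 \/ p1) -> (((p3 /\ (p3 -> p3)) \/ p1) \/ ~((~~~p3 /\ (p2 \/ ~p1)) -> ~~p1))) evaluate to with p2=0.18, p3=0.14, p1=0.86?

(p2 \/ p1) = max(0.18, 0.86) = 0.86
~(p2 \/ p1): Łukasiewicz ¬ gives 1 − 0.86 = 0.14
(p3 -> p3): min(1, 1 − 0.14 + 0.14) = 1
(p3 /\ (p3 -> p3)) = min(0.14, 1) = 0.14
((p3 /\ (p3 -> p3)) \/ p1) = max(0.14, 0.86) = 0.86
~p3: Łukasiewicz ¬ gives 1 − 0.14 = 0.86
~~p3: Łukasiewicz ¬ gives 1 − 0.86 = 0.14
~~~p3: Łukasiewicz ¬ gives 1 − 0.14 = 0.86
~p1: Łukasiewicz ¬ gives 1 − 0.86 = 0.14
(p2 \/ ~p1) = max(0.18, 0.14) = 0.18
(~~~p3 /\ (p2 \/ ~p1)) = min(0.86, 0.18) = 0.18
~p1: Łukasiewicz ¬ gives 1 − 0.86 = 0.14
~~p1: Łukasiewicz ¬ gives 1 − 0.14 = 0.86
((~~~p3 /\ (p2 \/ ~p1)) -> ~~p1): min(1, 1 − 0.18 + 0.86) = 1
~((~~~p3 /\ (p2 \/ ~p1)) -> ~~p1): Łukasiewicz ¬ gives 1 − 1 = 0
(((p3 /\ (p3 -> p3)) \/ p1) \/ ~((~~~p3 /\ (p2 \/ ~p1)) -> ~~p1)) = max(0.86, 0) = 0.86
(~(p2 \/ p1) -> (((p3 /\ (p3 -> p3)) \/ p1) \/ ~((~~~p3 /\ (p2 \/ ~p1)) -> ~~p1))): min(1, 1 − 0.14 + 0.86) = 1

1.00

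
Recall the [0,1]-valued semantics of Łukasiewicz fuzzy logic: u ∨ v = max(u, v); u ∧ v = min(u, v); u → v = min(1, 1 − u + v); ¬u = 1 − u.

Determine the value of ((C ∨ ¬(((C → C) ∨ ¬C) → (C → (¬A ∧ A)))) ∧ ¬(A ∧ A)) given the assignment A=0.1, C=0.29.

0.29

(C → C): min(1, 1 − 0.29 + 0.29) = 1
¬C: Łukasiewicz ¬ gives 1 − 0.29 = 0.71
((C → C) ∨ ¬C) = max(1, 0.71) = 1
¬A: Łukasiewicz ¬ gives 1 − 0.1 = 0.9
(¬A ∧ A) = min(0.9, 0.1) = 0.1
(C → (¬A ∧ A)): min(1, 1 − 0.29 + 0.1) = 0.81
(((C → C) ∨ ¬C) → (C → (¬A ∧ A))): min(1, 1 − 1 + 0.81) = 0.81
¬(((C → C) ∨ ¬C) → (C → (¬A ∧ A))): Łukasiewicz ¬ gives 1 − 0.81 = 0.19
(C ∨ ¬(((C → C) ∨ ¬C) → (C → (¬A ∧ A)))) = max(0.29, 0.19) = 0.29
(A ∧ A) = min(0.1, 0.1) = 0.1
¬(A ∧ A): Łukasiewicz ¬ gives 1 − 0.1 = 0.9
((C ∨ ¬(((C → C) ∨ ¬C) → (C → (¬A ∧ A)))) ∧ ¬(A ∧ A)) = min(0.29, 0.9) = 0.29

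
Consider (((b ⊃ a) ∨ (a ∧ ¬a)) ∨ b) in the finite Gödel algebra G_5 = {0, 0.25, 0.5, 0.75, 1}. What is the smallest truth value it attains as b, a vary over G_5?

0.25

The minimum is attained at b = 0.25, a = 0:
  (b ⊃ a): 0.25 > 0, so result = 0
  ¬a: Gödel ¬ of 0 = 1 (operand is 0)
  (a ∧ ¬a) = min(0, 1) = 0
  ((b ⊃ a) ∨ (a ∧ ¬a)) = max(0, 0) = 0
  (((b ⊃ a) ∨ (a ∧ ¬a)) ∨ b) = max(0, 0.25) = 0.25
Checking all 25 assignments confirms none give a value below 0.25.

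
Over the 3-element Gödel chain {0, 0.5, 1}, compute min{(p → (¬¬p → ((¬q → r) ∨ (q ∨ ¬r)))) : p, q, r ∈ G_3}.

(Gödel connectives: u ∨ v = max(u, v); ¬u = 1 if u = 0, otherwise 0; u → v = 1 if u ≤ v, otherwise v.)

The minimum is attained at p = 1, q = 0, r = 0.5:
  ¬p: Gödel ¬ of 1 = 0 (operand ≠ 0)
  ¬¬p: Gödel ¬ of 0 = 1 (operand is 0)
  ¬q: Gödel ¬ of 0 = 1 (operand is 0)
  (¬q → r): 1 > 0.5, so result = 0.5
  ¬r: Gödel ¬ of 0.5 = 0 (operand ≠ 0)
  (q ∨ ¬r) = max(0, 0) = 0
  ((¬q → r) ∨ (q ∨ ¬r)) = max(0.5, 0) = 0.5
  (¬¬p → ((¬q → r) ∨ (q ∨ ¬r))): 1 > 0.5, so result = 0.5
  (p → (¬¬p → ((¬q → r) ∨ (q ∨ ¬r)))): 1 > 0.5, so result = 0.5
Checking all 27 assignments confirms none give a value below 0.50.

0.50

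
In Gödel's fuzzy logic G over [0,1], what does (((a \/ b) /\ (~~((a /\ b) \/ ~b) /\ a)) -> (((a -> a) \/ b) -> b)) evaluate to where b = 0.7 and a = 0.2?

(a \/ b) = max(0.2, 0.7) = 0.7
(a /\ b) = min(0.2, 0.7) = 0.2
~b: Gödel ¬ of 0.7 = 0 (operand ≠ 0)
((a /\ b) \/ ~b) = max(0.2, 0) = 0.2
~((a /\ b) \/ ~b): Gödel ¬ of 0.2 = 0 (operand ≠ 0)
~~((a /\ b) \/ ~b): Gödel ¬ of 0 = 1 (operand is 0)
(~~((a /\ b) \/ ~b) /\ a) = min(1, 0.2) = 0.2
((a \/ b) /\ (~~((a /\ b) \/ ~b) /\ a)) = min(0.7, 0.2) = 0.2
(a -> a): 0.2 ≤ 0.2, so result = 1
((a -> a) \/ b) = max(1, 0.7) = 1
(((a -> a) \/ b) -> b): 1 > 0.7, so result = 0.7
(((a \/ b) /\ (~~((a /\ b) \/ ~b) /\ a)) -> (((a -> a) \/ b) -> b)): 0.2 ≤ 0.7, so result = 1

1.00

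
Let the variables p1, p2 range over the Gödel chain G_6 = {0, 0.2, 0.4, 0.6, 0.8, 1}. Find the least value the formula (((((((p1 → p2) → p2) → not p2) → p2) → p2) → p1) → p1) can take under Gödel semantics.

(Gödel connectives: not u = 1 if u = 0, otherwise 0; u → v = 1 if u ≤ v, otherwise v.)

0.20

The minimum is attained at p1 = 0.2, p2 = 0.2:
  (p1 → p2): 0.2 ≤ 0.2, so result = 1
  ((p1 → p2) → p2): 1 > 0.2, so result = 0.2
  not p2: Gödel ¬ of 0.2 = 0 (operand ≠ 0)
  (((p1 → p2) → p2) → not p2): 0.2 > 0, so result = 0
  ((((p1 → p2) → p2) → not p2) → p2): 0 ≤ 0.2, so result = 1
  (((((p1 → p2) → p2) → not p2) → p2) → p2): 1 > 0.2, so result = 0.2
  ((((((p1 → p2) → p2) → not p2) → p2) → p2) → p1): 0.2 ≤ 0.2, so result = 1
  (((((((p1 → p2) → p2) → not p2) → p2) → p2) → p1) → p1): 1 > 0.2, so result = 0.2
Checking all 36 assignments confirms none give a value below 0.20.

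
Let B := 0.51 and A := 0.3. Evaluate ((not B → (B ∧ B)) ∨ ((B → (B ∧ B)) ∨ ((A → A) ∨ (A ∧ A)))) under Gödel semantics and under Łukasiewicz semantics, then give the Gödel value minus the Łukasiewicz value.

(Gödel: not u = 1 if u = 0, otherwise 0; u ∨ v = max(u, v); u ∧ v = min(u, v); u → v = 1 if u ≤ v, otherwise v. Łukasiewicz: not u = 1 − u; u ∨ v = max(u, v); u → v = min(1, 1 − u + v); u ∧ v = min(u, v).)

0.00

Gödel evaluation:
  not B: Gödel ¬ of 0.51 = 0 (operand ≠ 0)
  (B ∧ B) = min(0.51, 0.51) = 0.51
  (not B → (B ∧ B)): 0 ≤ 0.51, so result = 1
  (B ∧ B) = min(0.51, 0.51) = 0.51
  (B → (B ∧ B)): 0.51 ≤ 0.51, so result = 1
  (A → A): 0.3 ≤ 0.3, so result = 1
  (A ∧ A) = min(0.3, 0.3) = 0.3
  ((A → A) ∨ (A ∧ A)) = max(1, 0.3) = 1
  ((B → (B ∧ B)) ∨ ((A → A) ∨ (A ∧ A))) = max(1, 1) = 1
  ((not B → (B ∧ B)) ∨ ((B → (B ∧ B)) ∨ ((A → A) ∨ (A ∧ A)))) = max(1, 1) = 1
  Gödel value = 1
Łukasiewicz evaluation:
  not B: Łukasiewicz ¬ gives 1 − 0.51 = 0.49
  (B ∧ B) = min(0.51, 0.51) = 0.51
  (not B → (B ∧ B)): min(1, 1 − 0.49 + 0.51) = 1
  (B ∧ B) = min(0.51, 0.51) = 0.51
  (B → (B ∧ B)): min(1, 1 − 0.51 + 0.51) = 1
  (A → A): min(1, 1 − 0.3 + 0.3) = 1
  (A ∧ A) = min(0.3, 0.3) = 0.3
  ((A → A) ∨ (A ∧ A)) = max(1, 0.3) = 1
  ((B → (B ∧ B)) ∨ ((A → A) ∨ (A ∧ A))) = max(1, 1) = 1
  ((not B → (B ∧ B)) ∨ ((B → (B ∧ B)) ∨ ((A → A) ∨ (A ∧ A)))) = max(1, 1) = 1
  Łukasiewicz value = 1
Difference: 1 − 1 = 0.00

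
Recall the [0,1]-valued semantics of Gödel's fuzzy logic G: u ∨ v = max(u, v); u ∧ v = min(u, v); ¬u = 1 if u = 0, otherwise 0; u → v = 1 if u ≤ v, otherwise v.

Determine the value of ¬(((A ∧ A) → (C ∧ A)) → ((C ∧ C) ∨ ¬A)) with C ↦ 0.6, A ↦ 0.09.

(A ∧ A) = min(0.09, 0.09) = 0.09
(C ∧ A) = min(0.6, 0.09) = 0.09
((A ∧ A) → (C ∧ A)): 0.09 ≤ 0.09, so result = 1
(C ∧ C) = min(0.6, 0.6) = 0.6
¬A: Gödel ¬ of 0.09 = 0 (operand ≠ 0)
((C ∧ C) ∨ ¬A) = max(0.6, 0) = 0.6
(((A ∧ A) → (C ∧ A)) → ((C ∧ C) ∨ ¬A)): 1 > 0.6, so result = 0.6
¬(((A ∧ A) → (C ∧ A)) → ((C ∧ C) ∨ ¬A)): Gödel ¬ of 0.6 = 0 (operand ≠ 0)

0.00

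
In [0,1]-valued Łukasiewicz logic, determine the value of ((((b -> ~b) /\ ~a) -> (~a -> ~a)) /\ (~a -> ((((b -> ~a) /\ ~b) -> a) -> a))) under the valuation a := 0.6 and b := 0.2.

~b: Łukasiewicz ¬ gives 1 − 0.2 = 0.8
(b -> ~b): min(1, 1 − 0.2 + 0.8) = 1
~a: Łukasiewicz ¬ gives 1 − 0.6 = 0.4
((b -> ~b) /\ ~a) = min(1, 0.4) = 0.4
~a: Łukasiewicz ¬ gives 1 − 0.6 = 0.4
~a: Łukasiewicz ¬ gives 1 − 0.6 = 0.4
(~a -> ~a): min(1, 1 − 0.4 + 0.4) = 1
(((b -> ~b) /\ ~a) -> (~a -> ~a)): min(1, 1 − 0.4 + 1) = 1
~a: Łukasiewicz ¬ gives 1 − 0.6 = 0.4
~a: Łukasiewicz ¬ gives 1 − 0.6 = 0.4
(b -> ~a): min(1, 1 − 0.2 + 0.4) = 1
~b: Łukasiewicz ¬ gives 1 − 0.2 = 0.8
((b -> ~a) /\ ~b) = min(1, 0.8) = 0.8
(((b -> ~a) /\ ~b) -> a): min(1, 1 − 0.8 + 0.6) = 0.8
((((b -> ~a) /\ ~b) -> a) -> a): min(1, 1 − 0.8 + 0.6) = 0.8
(~a -> ((((b -> ~a) /\ ~b) -> a) -> a)): min(1, 1 − 0.4 + 0.8) = 1
((((b -> ~b) /\ ~a) -> (~a -> ~a)) /\ (~a -> ((((b -> ~a) /\ ~b) -> a) -> a))) = min(1, 1) = 1

1.00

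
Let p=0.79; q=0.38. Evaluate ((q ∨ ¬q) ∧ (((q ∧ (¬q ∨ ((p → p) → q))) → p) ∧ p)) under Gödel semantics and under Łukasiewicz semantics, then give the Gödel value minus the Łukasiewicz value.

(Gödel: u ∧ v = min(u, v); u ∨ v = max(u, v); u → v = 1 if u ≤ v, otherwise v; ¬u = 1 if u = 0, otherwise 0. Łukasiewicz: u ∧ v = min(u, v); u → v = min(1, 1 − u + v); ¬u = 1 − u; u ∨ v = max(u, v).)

-0.24

Gödel evaluation:
  ¬q: Gödel ¬ of 0.38 = 0 (operand ≠ 0)
  (q ∨ ¬q) = max(0.38, 0) = 0.38
  ¬q: Gödel ¬ of 0.38 = 0 (operand ≠ 0)
  (p → p): 0.79 ≤ 0.79, so result = 1
  ((p → p) → q): 1 > 0.38, so result = 0.38
  (¬q ∨ ((p → p) → q)) = max(0, 0.38) = 0.38
  (q ∧ (¬q ∨ ((p → p) → q))) = min(0.38, 0.38) = 0.38
  ((q ∧ (¬q ∨ ((p → p) → q))) → p): 0.38 ≤ 0.79, so result = 1
  (((q ∧ (¬q ∨ ((p → p) → q))) → p) ∧ p) = min(1, 0.79) = 0.79
  ((q ∨ ¬q) ∧ (((q ∧ (¬q ∨ ((p → p) → q))) → p) ∧ p)) = min(0.38, 0.79) = 0.38
  Gödel value = 0.38
Łukasiewicz evaluation:
  ¬q: Łukasiewicz ¬ gives 1 − 0.38 = 0.62
  (q ∨ ¬q) = max(0.38, 0.62) = 0.62
  ¬q: Łukasiewicz ¬ gives 1 − 0.38 = 0.62
  (p → p): min(1, 1 − 0.79 + 0.79) = 1
  ((p → p) → q): min(1, 1 − 1 + 0.38) = 0.38
  (¬q ∨ ((p → p) → q)) = max(0.62, 0.38) = 0.62
  (q ∧ (¬q ∨ ((p → p) → q))) = min(0.38, 0.62) = 0.38
  ((q ∧ (¬q ∨ ((p → p) → q))) → p): min(1, 1 − 0.38 + 0.79) = 1
  (((q ∧ (¬q ∨ ((p → p) → q))) → p) ∧ p) = min(1, 0.79) = 0.79
  ((q ∨ ¬q) ∧ (((q ∧ (¬q ∨ ((p → p) → q))) → p) ∧ p)) = min(0.62, 0.79) = 0.62
  Łukasiewicz value = 0.62
Difference: 0.38 − 0.62 = -0.24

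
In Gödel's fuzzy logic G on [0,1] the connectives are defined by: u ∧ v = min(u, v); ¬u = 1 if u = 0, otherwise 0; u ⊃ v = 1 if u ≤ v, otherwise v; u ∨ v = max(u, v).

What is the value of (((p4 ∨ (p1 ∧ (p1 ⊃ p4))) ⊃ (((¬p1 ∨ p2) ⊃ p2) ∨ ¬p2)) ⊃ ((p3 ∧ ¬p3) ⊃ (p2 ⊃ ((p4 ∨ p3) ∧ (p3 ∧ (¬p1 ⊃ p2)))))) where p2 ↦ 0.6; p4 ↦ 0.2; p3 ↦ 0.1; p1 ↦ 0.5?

1.00

(p1 ⊃ p4): 0.5 > 0.2, so result = 0.2
(p1 ∧ (p1 ⊃ p4)) = min(0.5, 0.2) = 0.2
(p4 ∨ (p1 ∧ (p1 ⊃ p4))) = max(0.2, 0.2) = 0.2
¬p1: Gödel ¬ of 0.5 = 0 (operand ≠ 0)
(¬p1 ∨ p2) = max(0, 0.6) = 0.6
((¬p1 ∨ p2) ⊃ p2): 0.6 ≤ 0.6, so result = 1
¬p2: Gödel ¬ of 0.6 = 0 (operand ≠ 0)
(((¬p1 ∨ p2) ⊃ p2) ∨ ¬p2) = max(1, 0) = 1
((p4 ∨ (p1 ∧ (p1 ⊃ p4))) ⊃ (((¬p1 ∨ p2) ⊃ p2) ∨ ¬p2)): 0.2 ≤ 1, so result = 1
¬p3: Gödel ¬ of 0.1 = 0 (operand ≠ 0)
(p3 ∧ ¬p3) = min(0.1, 0) = 0
(p4 ∨ p3) = max(0.2, 0.1) = 0.2
¬p1: Gödel ¬ of 0.5 = 0 (operand ≠ 0)
(¬p1 ⊃ p2): 0 ≤ 0.6, so result = 1
(p3 ∧ (¬p1 ⊃ p2)) = min(0.1, 1) = 0.1
((p4 ∨ p3) ∧ (p3 ∧ (¬p1 ⊃ p2))) = min(0.2, 0.1) = 0.1
(p2 ⊃ ((p4 ∨ p3) ∧ (p3 ∧ (¬p1 ⊃ p2)))): 0.6 > 0.1, so result = 0.1
((p3 ∧ ¬p3) ⊃ (p2 ⊃ ((p4 ∨ p3) ∧ (p3 ∧ (¬p1 ⊃ p2))))): 0 ≤ 0.1, so result = 1
(((p4 ∨ (p1 ∧ (p1 ⊃ p4))) ⊃ (((¬p1 ∨ p2) ⊃ p2) ∨ ¬p2)) ⊃ ((p3 ∧ ¬p3) ⊃ (p2 ⊃ ((p4 ∨ p3) ∧ (p3 ∧ (¬p1 ⊃ p2)))))): 1 ≤ 1, so result = 1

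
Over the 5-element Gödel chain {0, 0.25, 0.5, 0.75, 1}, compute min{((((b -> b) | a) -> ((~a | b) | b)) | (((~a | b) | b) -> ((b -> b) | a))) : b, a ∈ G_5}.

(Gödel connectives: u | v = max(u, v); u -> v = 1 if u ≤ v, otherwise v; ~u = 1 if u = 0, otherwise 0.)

1.00

Every assignment gives 1. For instance at b = 0, a = 0:
  (b -> b): 0 ≤ 0, so result = 1
  ((b -> b) | a) = max(1, 0) = 1
  ~a: Gödel ¬ of 0 = 1 (operand is 0)
  (~a | b) = max(1, 0) = 1
  ((~a | b) | b) = max(1, 0) = 1
  (((b -> b) | a) -> ((~a | b) | b)): 1 ≤ 1, so result = 1
  ~a: Gödel ¬ of 0 = 1 (operand is 0)
  (~a | b) = max(1, 0) = 1
  ((~a | b) | b) = max(1, 0) = 1
  (b -> b): 0 ≤ 0, so result = 1
  ((b -> b) | a) = max(1, 0) = 1
  (((~a | b) | b) -> ((b -> b) | a)): 1 ≤ 1, so result = 1
  ((((b -> b) | a) -> ((~a | b) | b)) | (((~a | b) | b) -> ((b -> b) | a))) = max(1, 1) = 1
All 25 assignments give value 1 — the formula is a G_5-tautology.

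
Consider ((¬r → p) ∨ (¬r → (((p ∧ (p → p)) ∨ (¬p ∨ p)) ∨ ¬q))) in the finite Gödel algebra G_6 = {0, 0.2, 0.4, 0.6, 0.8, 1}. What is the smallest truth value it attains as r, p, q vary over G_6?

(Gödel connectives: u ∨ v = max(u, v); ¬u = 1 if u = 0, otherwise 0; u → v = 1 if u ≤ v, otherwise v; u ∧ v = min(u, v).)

The minimum is attained at r = 0, p = 0.2, q = 0.2:
  ¬r: Gödel ¬ of 0 = 1 (operand is 0)
  (¬r → p): 1 > 0.2, so result = 0.2
  ¬r: Gödel ¬ of 0 = 1 (operand is 0)
  (p → p): 0.2 ≤ 0.2, so result = 1
  (p ∧ (p → p)) = min(0.2, 1) = 0.2
  ¬p: Gödel ¬ of 0.2 = 0 (operand ≠ 0)
  (¬p ∨ p) = max(0, 0.2) = 0.2
  ((p ∧ (p → p)) ∨ (¬p ∨ p)) = max(0.2, 0.2) = 0.2
  ¬q: Gödel ¬ of 0.2 = 0 (operand ≠ 0)
  (((p ∧ (p → p)) ∨ (¬p ∨ p)) ∨ ¬q) = max(0.2, 0) = 0.2
  (¬r → (((p ∧ (p → p)) ∨ (¬p ∨ p)) ∨ ¬q)): 1 > 0.2, so result = 0.2
  ((¬r → p) ∨ (¬r → (((p ∧ (p → p)) ∨ (¬p ∨ p)) ∨ ¬q))) = max(0.2, 0.2) = 0.2
Checking all 216 assignments confirms none give a value below 0.20.

0.20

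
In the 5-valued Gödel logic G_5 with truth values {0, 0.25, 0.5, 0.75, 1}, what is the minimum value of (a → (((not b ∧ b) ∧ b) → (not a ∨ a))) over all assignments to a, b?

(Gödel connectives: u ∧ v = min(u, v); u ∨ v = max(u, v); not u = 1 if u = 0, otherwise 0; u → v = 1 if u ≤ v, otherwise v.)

1.00

Every assignment gives 1. For instance at a = 0, b = 0:
  not b: Gödel ¬ of 0 = 1 (operand is 0)
  (not b ∧ b) = min(1, 0) = 0
  ((not b ∧ b) ∧ b) = min(0, 0) = 0
  not a: Gödel ¬ of 0 = 1 (operand is 0)
  (not a ∨ a) = max(1, 0) = 1
  (((not b ∧ b) ∧ b) → (not a ∨ a)): 0 ≤ 1, so result = 1
  (a → (((not b ∧ b) ∧ b) → (not a ∨ a))): 0 ≤ 1, so result = 1
All 25 assignments give value 1 — the formula is a G_5-tautology.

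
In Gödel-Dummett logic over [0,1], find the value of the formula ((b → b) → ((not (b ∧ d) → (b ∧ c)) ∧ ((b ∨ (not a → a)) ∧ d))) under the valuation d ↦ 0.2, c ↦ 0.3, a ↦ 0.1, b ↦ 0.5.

(b → b): 0.5 ≤ 0.5, so result = 1
(b ∧ d) = min(0.5, 0.2) = 0.2
not (b ∧ d): Gödel ¬ of 0.2 = 0 (operand ≠ 0)
(b ∧ c) = min(0.5, 0.3) = 0.3
(not (b ∧ d) → (b ∧ c)): 0 ≤ 0.3, so result = 1
not a: Gödel ¬ of 0.1 = 0 (operand ≠ 0)
(not a → a): 0 ≤ 0.1, so result = 1
(b ∨ (not a → a)) = max(0.5, 1) = 1
((b ∨ (not a → a)) ∧ d) = min(1, 0.2) = 0.2
((not (b ∧ d) → (b ∧ c)) ∧ ((b ∨ (not a → a)) ∧ d)) = min(1, 0.2) = 0.2
((b → b) → ((not (b ∧ d) → (b ∧ c)) ∧ ((b ∨ (not a → a)) ∧ d))): 1 > 0.2, so result = 0.2

0.20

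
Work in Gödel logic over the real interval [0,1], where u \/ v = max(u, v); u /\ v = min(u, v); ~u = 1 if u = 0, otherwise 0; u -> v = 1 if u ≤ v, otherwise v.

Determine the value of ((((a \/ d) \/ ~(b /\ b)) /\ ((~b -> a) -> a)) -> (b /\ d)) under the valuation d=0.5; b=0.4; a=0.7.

(a \/ d) = max(0.7, 0.5) = 0.7
(b /\ b) = min(0.4, 0.4) = 0.4
~(b /\ b): Gödel ¬ of 0.4 = 0 (operand ≠ 0)
((a \/ d) \/ ~(b /\ b)) = max(0.7, 0) = 0.7
~b: Gödel ¬ of 0.4 = 0 (operand ≠ 0)
(~b -> a): 0 ≤ 0.7, so result = 1
((~b -> a) -> a): 1 > 0.7, so result = 0.7
(((a \/ d) \/ ~(b /\ b)) /\ ((~b -> a) -> a)) = min(0.7, 0.7) = 0.7
(b /\ d) = min(0.4, 0.5) = 0.4
((((a \/ d) \/ ~(b /\ b)) /\ ((~b -> a) -> a)) -> (b /\ d)): 0.7 > 0.4, so result = 0.4

0.40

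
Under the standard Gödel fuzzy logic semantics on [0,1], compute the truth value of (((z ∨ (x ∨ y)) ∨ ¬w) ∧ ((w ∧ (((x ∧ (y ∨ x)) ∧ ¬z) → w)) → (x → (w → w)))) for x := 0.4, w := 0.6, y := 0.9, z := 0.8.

(x ∨ y) = max(0.4, 0.9) = 0.9
(z ∨ (x ∨ y)) = max(0.8, 0.9) = 0.9
¬w: Gödel ¬ of 0.6 = 0 (operand ≠ 0)
((z ∨ (x ∨ y)) ∨ ¬w) = max(0.9, 0) = 0.9
(y ∨ x) = max(0.9, 0.4) = 0.9
(x ∧ (y ∨ x)) = min(0.4, 0.9) = 0.4
¬z: Gödel ¬ of 0.8 = 0 (operand ≠ 0)
((x ∧ (y ∨ x)) ∧ ¬z) = min(0.4, 0) = 0
(((x ∧ (y ∨ x)) ∧ ¬z) → w): 0 ≤ 0.6, so result = 1
(w ∧ (((x ∧ (y ∨ x)) ∧ ¬z) → w)) = min(0.6, 1) = 0.6
(w → w): 0.6 ≤ 0.6, so result = 1
(x → (w → w)): 0.4 ≤ 1, so result = 1
((w ∧ (((x ∧ (y ∨ x)) ∧ ¬z) → w)) → (x → (w → w))): 0.6 ≤ 1, so result = 1
(((z ∨ (x ∨ y)) ∨ ¬w) ∧ ((w ∧ (((x ∧ (y ∨ x)) ∧ ¬z) → w)) → (x → (w → w)))) = min(0.9, 1) = 0.9

0.90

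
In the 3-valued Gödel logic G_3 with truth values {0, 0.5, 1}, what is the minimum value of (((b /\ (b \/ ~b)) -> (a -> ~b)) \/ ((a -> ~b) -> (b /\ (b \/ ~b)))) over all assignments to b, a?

Every assignment gives 1. For instance at b = 0, a = 0:
  ~b: Gödel ¬ of 0 = 1 (operand is 0)
  (b \/ ~b) = max(0, 1) = 1
  (b /\ (b \/ ~b)) = min(0, 1) = 0
  ~b: Gödel ¬ of 0 = 1 (operand is 0)
  (a -> ~b): 0 ≤ 1, so result = 1
  ((b /\ (b \/ ~b)) -> (a -> ~b)): 0 ≤ 1, so result = 1
  ~b: Gödel ¬ of 0 = 1 (operand is 0)
  (a -> ~b): 0 ≤ 1, so result = 1
  ~b: Gödel ¬ of 0 = 1 (operand is 0)
  (b \/ ~b) = max(0, 1) = 1
  (b /\ (b \/ ~b)) = min(0, 1) = 0
  ((a -> ~b) -> (b /\ (b \/ ~b))): 1 > 0, so result = 0
  (((b /\ (b \/ ~b)) -> (a -> ~b)) \/ ((a -> ~b) -> (b /\ (b \/ ~b)))) = max(1, 0) = 1
All 9 assignments give value 1 — the formula is a G_3-tautology.

1.00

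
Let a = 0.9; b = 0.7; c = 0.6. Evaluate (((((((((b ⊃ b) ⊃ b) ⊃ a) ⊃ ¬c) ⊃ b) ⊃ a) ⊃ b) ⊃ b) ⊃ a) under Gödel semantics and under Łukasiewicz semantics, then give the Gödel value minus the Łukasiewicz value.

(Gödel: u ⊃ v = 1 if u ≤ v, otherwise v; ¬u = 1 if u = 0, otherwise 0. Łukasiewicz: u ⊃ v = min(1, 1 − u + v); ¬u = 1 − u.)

Gödel evaluation:
  (b ⊃ b): 0.7 ≤ 0.7, so result = 1
  ((b ⊃ b) ⊃ b): 1 > 0.7, so result = 0.7
  (((b ⊃ b) ⊃ b) ⊃ a): 0.7 ≤ 0.9, so result = 1
  ¬c: Gödel ¬ of 0.6 = 0 (operand ≠ 0)
  ((((b ⊃ b) ⊃ b) ⊃ a) ⊃ ¬c): 1 > 0, so result = 0
  (((((b ⊃ b) ⊃ b) ⊃ a) ⊃ ¬c) ⊃ b): 0 ≤ 0.7, so result = 1
  ((((((b ⊃ b) ⊃ b) ⊃ a) ⊃ ¬c) ⊃ b) ⊃ a): 1 > 0.9, so result = 0.9
  (((((((b ⊃ b) ⊃ b) ⊃ a) ⊃ ¬c) ⊃ b) ⊃ a) ⊃ b): 0.9 > 0.7, so result = 0.7
  ((((((((b ⊃ b) ⊃ b) ⊃ a) ⊃ ¬c) ⊃ b) ⊃ a) ⊃ b) ⊃ b): 0.7 ≤ 0.7, so result = 1
  (((((((((b ⊃ b) ⊃ b) ⊃ a) ⊃ ¬c) ⊃ b) ⊃ a) ⊃ b) ⊃ b) ⊃ a): 1 > 0.9, so result = 0.9
  Gödel value = 0.9
Łukasiewicz evaluation:
  (b ⊃ b): min(1, 1 − 0.7 + 0.7) = 1
  ((b ⊃ b) ⊃ b): min(1, 1 − 1 + 0.7) = 0.7
  (((b ⊃ b) ⊃ b) ⊃ a): min(1, 1 − 0.7 + 0.9) = 1
  ¬c: Łukasiewicz ¬ gives 1 − 0.6 = 0.4
  ((((b ⊃ b) ⊃ b) ⊃ a) ⊃ ¬c): min(1, 1 − 1 + 0.4) = 0.4
  (((((b ⊃ b) ⊃ b) ⊃ a) ⊃ ¬c) ⊃ b): min(1, 1 − 0.4 + 0.7) = 1
  ((((((b ⊃ b) ⊃ b) ⊃ a) ⊃ ¬c) ⊃ b) ⊃ a): min(1, 1 − 1 + 0.9) = 0.9
  (((((((b ⊃ b) ⊃ b) ⊃ a) ⊃ ¬c) ⊃ b) ⊃ a) ⊃ b): min(1, 1 − 0.9 + 0.7) = 0.8
  ((((((((b ⊃ b) ⊃ b) ⊃ a) ⊃ ¬c) ⊃ b) ⊃ a) ⊃ b) ⊃ b): min(1, 1 − 0.8 + 0.7) = 0.9
  (((((((((b ⊃ b) ⊃ b) ⊃ a) ⊃ ¬c) ⊃ b) ⊃ a) ⊃ b) ⊃ b) ⊃ a): min(1, 1 − 0.9 + 0.9) = 1
  Łukasiewicz value = 1
Difference: 0.9 − 1 = -0.10

-0.10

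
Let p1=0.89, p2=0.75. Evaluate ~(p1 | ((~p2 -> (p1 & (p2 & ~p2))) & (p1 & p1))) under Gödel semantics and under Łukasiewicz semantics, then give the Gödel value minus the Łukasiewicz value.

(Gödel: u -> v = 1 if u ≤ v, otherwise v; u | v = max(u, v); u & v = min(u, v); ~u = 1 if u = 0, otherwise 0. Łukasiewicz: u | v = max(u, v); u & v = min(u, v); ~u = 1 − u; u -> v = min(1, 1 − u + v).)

Gödel evaluation:
  ~p2: Gödel ¬ of 0.75 = 0 (operand ≠ 0)
  ~p2: Gödel ¬ of 0.75 = 0 (operand ≠ 0)
  (p2 & ~p2) = min(0.75, 0) = 0
  (p1 & (p2 & ~p2)) = min(0.89, 0) = 0
  (~p2 -> (p1 & (p2 & ~p2))): 0 ≤ 0, so result = 1
  (p1 & p1) = min(0.89, 0.89) = 0.89
  ((~p2 -> (p1 & (p2 & ~p2))) & (p1 & p1)) = min(1, 0.89) = 0.89
  (p1 | ((~p2 -> (p1 & (p2 & ~p2))) & (p1 & p1))) = max(0.89, 0.89) = 0.89
  ~(p1 | ((~p2 -> (p1 & (p2 & ~p2))) & (p1 & p1))): Gödel ¬ of 0.89 = 0 (operand ≠ 0)
  Gödel value = 0
Łukasiewicz evaluation:
  ~p2: Łukasiewicz ¬ gives 1 − 0.75 = 0.25
  ~p2: Łukasiewicz ¬ gives 1 − 0.75 = 0.25
  (p2 & ~p2) = min(0.75, 0.25) = 0.25
  (p1 & (p2 & ~p2)) = min(0.89, 0.25) = 0.25
  (~p2 -> (p1 & (p2 & ~p2))): min(1, 1 − 0.25 + 0.25) = 1
  (p1 & p1) = min(0.89, 0.89) = 0.89
  ((~p2 -> (p1 & (p2 & ~p2))) & (p1 & p1)) = min(1, 0.89) = 0.89
  (p1 | ((~p2 -> (p1 & (p2 & ~p2))) & (p1 & p1))) = max(0.89, 0.89) = 0.89
  ~(p1 | ((~p2 -> (p1 & (p2 & ~p2))) & (p1 & p1))): Łukasiewicz ¬ gives 1 − 0.89 = 0.11
  Łukasiewicz value = 0.11
Difference: 0 − 0.11 = -0.11

-0.11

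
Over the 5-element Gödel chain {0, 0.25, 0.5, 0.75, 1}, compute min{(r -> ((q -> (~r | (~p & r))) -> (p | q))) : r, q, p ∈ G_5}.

0.00

The minimum is attained at r = 0.25, q = 0, p = 0:
  ~r: Gödel ¬ of 0.25 = 0 (operand ≠ 0)
  ~p: Gödel ¬ of 0 = 1 (operand is 0)
  (~p & r) = min(1, 0.25) = 0.25
  (~r | (~p & r)) = max(0, 0.25) = 0.25
  (q -> (~r | (~p & r))): 0 ≤ 0.25, so result = 1
  (p | q) = max(0, 0) = 0
  ((q -> (~r | (~p & r))) -> (p | q)): 1 > 0, so result = 0
  (r -> ((q -> (~r | (~p & r))) -> (p | q))): 0.25 > 0, so result = 0
Checking all 125 assignments confirms none give a value below 0.00.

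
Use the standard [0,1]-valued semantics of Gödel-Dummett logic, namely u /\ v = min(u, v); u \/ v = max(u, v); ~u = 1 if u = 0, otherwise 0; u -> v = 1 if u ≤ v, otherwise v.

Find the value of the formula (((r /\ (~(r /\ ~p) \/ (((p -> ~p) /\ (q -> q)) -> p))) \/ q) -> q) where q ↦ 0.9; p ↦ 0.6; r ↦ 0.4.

~p: Gödel ¬ of 0.6 = 0 (operand ≠ 0)
(r /\ ~p) = min(0.4, 0) = 0
~(r /\ ~p): Gödel ¬ of 0 = 1 (operand is 0)
~p: Gödel ¬ of 0.6 = 0 (operand ≠ 0)
(p -> ~p): 0.6 > 0, so result = 0
(q -> q): 0.9 ≤ 0.9, so result = 1
((p -> ~p) /\ (q -> q)) = min(0, 1) = 0
(((p -> ~p) /\ (q -> q)) -> p): 0 ≤ 0.6, so result = 1
(~(r /\ ~p) \/ (((p -> ~p) /\ (q -> q)) -> p)) = max(1, 1) = 1
(r /\ (~(r /\ ~p) \/ (((p -> ~p) /\ (q -> q)) -> p))) = min(0.4, 1) = 0.4
((r /\ (~(r /\ ~p) \/ (((p -> ~p) /\ (q -> q)) -> p))) \/ q) = max(0.4, 0.9) = 0.9
(((r /\ (~(r /\ ~p) \/ (((p -> ~p) /\ (q -> q)) -> p))) \/ q) -> q): 0.9 ≤ 0.9, so result = 1

1.00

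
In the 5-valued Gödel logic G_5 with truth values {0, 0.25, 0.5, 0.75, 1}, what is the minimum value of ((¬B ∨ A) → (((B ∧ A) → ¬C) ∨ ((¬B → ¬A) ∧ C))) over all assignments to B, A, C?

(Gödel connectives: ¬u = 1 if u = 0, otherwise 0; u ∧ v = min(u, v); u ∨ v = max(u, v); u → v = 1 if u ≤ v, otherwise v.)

The minimum is attained at B = 0.25, A = 0.5, C = 0.25:
  ¬B: Gödel ¬ of 0.25 = 0 (operand ≠ 0)
  (¬B ∨ A) = max(0, 0.5) = 0.5
  (B ∧ A) = min(0.25, 0.5) = 0.25
  ¬C: Gödel ¬ of 0.25 = 0 (operand ≠ 0)
  ((B ∧ A) → ¬C): 0.25 > 0, so result = 0
  ¬B: Gödel ¬ of 0.25 = 0 (operand ≠ 0)
  ¬A: Gödel ¬ of 0.5 = 0 (operand ≠ 0)
  (¬B → ¬A): 0 ≤ 0, so result = 1
  ((¬B → ¬A) ∧ C) = min(1, 0.25) = 0.25
  (((B ∧ A) → ¬C) ∨ ((¬B → ¬A) ∧ C)) = max(0, 0.25) = 0.25
  ((¬B ∨ A) → (((B ∧ A) → ¬C) ∨ ((¬B → ¬A) ∧ C))): 0.5 > 0.25, so result = 0.25
Checking all 125 assignments confirms none give a value below 0.25.

0.25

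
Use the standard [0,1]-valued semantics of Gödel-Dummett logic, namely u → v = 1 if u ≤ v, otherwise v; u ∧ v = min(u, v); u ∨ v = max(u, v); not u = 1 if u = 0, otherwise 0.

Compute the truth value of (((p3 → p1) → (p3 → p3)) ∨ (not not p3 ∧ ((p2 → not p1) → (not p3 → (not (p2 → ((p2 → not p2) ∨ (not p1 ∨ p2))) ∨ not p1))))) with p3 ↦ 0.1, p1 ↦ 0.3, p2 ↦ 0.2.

1.00

(p3 → p1): 0.1 ≤ 0.3, so result = 1
(p3 → p3): 0.1 ≤ 0.1, so result = 1
((p3 → p1) → (p3 → p3)): 1 ≤ 1, so result = 1
not p3: Gödel ¬ of 0.1 = 0 (operand ≠ 0)
not not p3: Gödel ¬ of 0 = 1 (operand is 0)
not p1: Gödel ¬ of 0.3 = 0 (operand ≠ 0)
(p2 → not p1): 0.2 > 0, so result = 0
not p3: Gödel ¬ of 0.1 = 0 (operand ≠ 0)
not p2: Gödel ¬ of 0.2 = 0 (operand ≠ 0)
(p2 → not p2): 0.2 > 0, so result = 0
not p1: Gödel ¬ of 0.3 = 0 (operand ≠ 0)
(not p1 ∨ p2) = max(0, 0.2) = 0.2
((p2 → not p2) ∨ (not p1 ∨ p2)) = max(0, 0.2) = 0.2
(p2 → ((p2 → not p2) ∨ (not p1 ∨ p2))): 0.2 ≤ 0.2, so result = 1
not (p2 → ((p2 → not p2) ∨ (not p1 ∨ p2))): Gödel ¬ of 1 = 0 (operand ≠ 0)
not p1: Gödel ¬ of 0.3 = 0 (operand ≠ 0)
(not (p2 → ((p2 → not p2) ∨ (not p1 ∨ p2))) ∨ not p1) = max(0, 0) = 0
(not p3 → (not (p2 → ((p2 → not p2) ∨ (not p1 ∨ p2))) ∨ not p1)): 0 ≤ 0, so result = 1
((p2 → not p1) → (not p3 → (not (p2 → ((p2 → not p2) ∨ (not p1 ∨ p2))) ∨ not p1))): 0 ≤ 1, so result = 1
(not not p3 ∧ ((p2 → not p1) → (not p3 → (not (p2 → ((p2 → not p2) ∨ (not p1 ∨ p2))) ∨ not p1)))) = min(1, 1) = 1
(((p3 → p1) → (p3 → p3)) ∨ (not not p3 ∧ ((p2 → not p1) → (not p3 → (not (p2 → ((p2 → not p2) ∨ (not p1 ∨ p2))) ∨ not p1))))) = max(1, 1) = 1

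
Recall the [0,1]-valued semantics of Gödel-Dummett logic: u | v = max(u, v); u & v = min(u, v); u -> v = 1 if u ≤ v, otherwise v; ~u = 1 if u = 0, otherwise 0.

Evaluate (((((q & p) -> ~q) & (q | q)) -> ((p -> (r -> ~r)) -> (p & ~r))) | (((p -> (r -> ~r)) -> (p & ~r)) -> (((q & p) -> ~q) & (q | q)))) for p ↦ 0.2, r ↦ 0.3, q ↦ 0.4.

1.00

(q & p) = min(0.4, 0.2) = 0.2
~q: Gödel ¬ of 0.4 = 0 (operand ≠ 0)
((q & p) -> ~q): 0.2 > 0, so result = 0
(q | q) = max(0.4, 0.4) = 0.4
(((q & p) -> ~q) & (q | q)) = min(0, 0.4) = 0
~r: Gödel ¬ of 0.3 = 0 (operand ≠ 0)
(r -> ~r): 0.3 > 0, so result = 0
(p -> (r -> ~r)): 0.2 > 0, so result = 0
~r: Gödel ¬ of 0.3 = 0 (operand ≠ 0)
(p & ~r) = min(0.2, 0) = 0
((p -> (r -> ~r)) -> (p & ~r)): 0 ≤ 0, so result = 1
((((q & p) -> ~q) & (q | q)) -> ((p -> (r -> ~r)) -> (p & ~r))): 0 ≤ 1, so result = 1
~r: Gödel ¬ of 0.3 = 0 (operand ≠ 0)
(r -> ~r): 0.3 > 0, so result = 0
(p -> (r -> ~r)): 0.2 > 0, so result = 0
~r: Gödel ¬ of 0.3 = 0 (operand ≠ 0)
(p & ~r) = min(0.2, 0) = 0
((p -> (r -> ~r)) -> (p & ~r)): 0 ≤ 0, so result = 1
(q & p) = min(0.4, 0.2) = 0.2
~q: Gödel ¬ of 0.4 = 0 (operand ≠ 0)
((q & p) -> ~q): 0.2 > 0, so result = 0
(q | q) = max(0.4, 0.4) = 0.4
(((q & p) -> ~q) & (q | q)) = min(0, 0.4) = 0
(((p -> (r -> ~r)) -> (p & ~r)) -> (((q & p) -> ~q) & (q | q))): 1 > 0, so result = 0
(((((q & p) -> ~q) & (q | q)) -> ((p -> (r -> ~r)) -> (p & ~r))) | (((p -> (r -> ~r)) -> (p & ~r)) -> (((q & p) -> ~q) & (q | q)))) = max(1, 0) = 1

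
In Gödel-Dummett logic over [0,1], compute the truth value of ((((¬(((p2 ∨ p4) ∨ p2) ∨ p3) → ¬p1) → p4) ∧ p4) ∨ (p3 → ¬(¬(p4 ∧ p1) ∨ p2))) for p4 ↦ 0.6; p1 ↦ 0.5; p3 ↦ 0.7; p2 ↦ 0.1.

(p2 ∨ p4) = max(0.1, 0.6) = 0.6
((p2 ∨ p4) ∨ p2) = max(0.6, 0.1) = 0.6
(((p2 ∨ p4) ∨ p2) ∨ p3) = max(0.6, 0.7) = 0.7
¬(((p2 ∨ p4) ∨ p2) ∨ p3): Gödel ¬ of 0.7 = 0 (operand ≠ 0)
¬p1: Gödel ¬ of 0.5 = 0 (operand ≠ 0)
(¬(((p2 ∨ p4) ∨ p2) ∨ p3) → ¬p1): 0 ≤ 0, so result = 1
((¬(((p2 ∨ p4) ∨ p2) ∨ p3) → ¬p1) → p4): 1 > 0.6, so result = 0.6
(((¬(((p2 ∨ p4) ∨ p2) ∨ p3) → ¬p1) → p4) ∧ p4) = min(0.6, 0.6) = 0.6
(p4 ∧ p1) = min(0.6, 0.5) = 0.5
¬(p4 ∧ p1): Gödel ¬ of 0.5 = 0 (operand ≠ 0)
(¬(p4 ∧ p1) ∨ p2) = max(0, 0.1) = 0.1
¬(¬(p4 ∧ p1) ∨ p2): Gödel ¬ of 0.1 = 0 (operand ≠ 0)
(p3 → ¬(¬(p4 ∧ p1) ∨ p2)): 0.7 > 0, so result = 0
((((¬(((p2 ∨ p4) ∨ p2) ∨ p3) → ¬p1) → p4) ∧ p4) ∨ (p3 → ¬(¬(p4 ∧ p1) ∨ p2))) = max(0.6, 0) = 0.6

0.60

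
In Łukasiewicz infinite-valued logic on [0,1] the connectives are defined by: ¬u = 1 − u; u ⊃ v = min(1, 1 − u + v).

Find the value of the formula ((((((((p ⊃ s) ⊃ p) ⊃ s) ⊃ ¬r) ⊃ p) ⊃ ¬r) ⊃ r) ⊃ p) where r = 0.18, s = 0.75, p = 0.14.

(p ⊃ s): min(1, 1 − 0.14 + 0.75) = 1
((p ⊃ s) ⊃ p): min(1, 1 − 1 + 0.14) = 0.14
(((p ⊃ s) ⊃ p) ⊃ s): min(1, 1 − 0.14 + 0.75) = 1
¬r: Łukasiewicz ¬ gives 1 − 0.18 = 0.82
((((p ⊃ s) ⊃ p) ⊃ s) ⊃ ¬r): min(1, 1 − 1 + 0.82) = 0.82
(((((p ⊃ s) ⊃ p) ⊃ s) ⊃ ¬r) ⊃ p): min(1, 1 − 0.82 + 0.14) = 0.32
¬r: Łukasiewicz ¬ gives 1 − 0.18 = 0.82
((((((p ⊃ s) ⊃ p) ⊃ s) ⊃ ¬r) ⊃ p) ⊃ ¬r): min(1, 1 − 0.32 + 0.82) = 1
(((((((p ⊃ s) ⊃ p) ⊃ s) ⊃ ¬r) ⊃ p) ⊃ ¬r) ⊃ r): min(1, 1 − 1 + 0.18) = 0.18
((((((((p ⊃ s) ⊃ p) ⊃ s) ⊃ ¬r) ⊃ p) ⊃ ¬r) ⊃ r) ⊃ p): min(1, 1 − 0.18 + 0.14) = 0.96

0.96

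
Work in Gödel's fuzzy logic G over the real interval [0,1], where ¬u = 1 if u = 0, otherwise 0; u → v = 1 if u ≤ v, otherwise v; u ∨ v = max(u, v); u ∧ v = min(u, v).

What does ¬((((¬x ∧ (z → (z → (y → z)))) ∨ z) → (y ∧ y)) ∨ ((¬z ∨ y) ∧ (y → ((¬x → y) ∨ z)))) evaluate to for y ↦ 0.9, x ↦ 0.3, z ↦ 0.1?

¬x: Gödel ¬ of 0.3 = 0 (operand ≠ 0)
(y → z): 0.9 > 0.1, so result = 0.1
(z → (y → z)): 0.1 ≤ 0.1, so result = 1
(z → (z → (y → z))): 0.1 ≤ 1, so result = 1
(¬x ∧ (z → (z → (y → z)))) = min(0, 1) = 0
((¬x ∧ (z → (z → (y → z)))) ∨ z) = max(0, 0.1) = 0.1
(y ∧ y) = min(0.9, 0.9) = 0.9
(((¬x ∧ (z → (z → (y → z)))) ∨ z) → (y ∧ y)): 0.1 ≤ 0.9, so result = 1
¬z: Gödel ¬ of 0.1 = 0 (operand ≠ 0)
(¬z ∨ y) = max(0, 0.9) = 0.9
¬x: Gödel ¬ of 0.3 = 0 (operand ≠ 0)
(¬x → y): 0 ≤ 0.9, so result = 1
((¬x → y) ∨ z) = max(1, 0.1) = 1
(y → ((¬x → y) ∨ z)): 0.9 ≤ 1, so result = 1
((¬z ∨ y) ∧ (y → ((¬x → y) ∨ z))) = min(0.9, 1) = 0.9
((((¬x ∧ (z → (z → (y → z)))) ∨ z) → (y ∧ y)) ∨ ((¬z ∨ y) ∧ (y → ((¬x → y) ∨ z)))) = max(1, 0.9) = 1
¬((((¬x ∧ (z → (z → (y → z)))) ∨ z) → (y ∧ y)) ∨ ((¬z ∨ y) ∧ (y → ((¬x → y) ∨ z)))): Gödel ¬ of 1 = 0 (operand ≠ 0)

0.00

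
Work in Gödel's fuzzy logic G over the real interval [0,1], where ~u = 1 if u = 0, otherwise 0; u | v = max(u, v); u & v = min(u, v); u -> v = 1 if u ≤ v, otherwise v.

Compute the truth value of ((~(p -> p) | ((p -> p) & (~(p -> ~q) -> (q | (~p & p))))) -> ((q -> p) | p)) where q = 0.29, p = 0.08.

(p -> p): 0.08 ≤ 0.08, so result = 1
~(p -> p): Gödel ¬ of 1 = 0 (operand ≠ 0)
(p -> p): 0.08 ≤ 0.08, so result = 1
~q: Gödel ¬ of 0.29 = 0 (operand ≠ 0)
(p -> ~q): 0.08 > 0, so result = 0
~(p -> ~q): Gödel ¬ of 0 = 1 (operand is 0)
~p: Gödel ¬ of 0.08 = 0 (operand ≠ 0)
(~p & p) = min(0, 0.08) = 0
(q | (~p & p)) = max(0.29, 0) = 0.29
(~(p -> ~q) -> (q | (~p & p))): 1 > 0.29, so result = 0.29
((p -> p) & (~(p -> ~q) -> (q | (~p & p)))) = min(1, 0.29) = 0.29
(~(p -> p) | ((p -> p) & (~(p -> ~q) -> (q | (~p & p))))) = max(0, 0.29) = 0.29
(q -> p): 0.29 > 0.08, so result = 0.08
((q -> p) | p) = max(0.08, 0.08) = 0.08
((~(p -> p) | ((p -> p) & (~(p -> ~q) -> (q | (~p & p))))) -> ((q -> p) | p)): 0.29 > 0.08, so result = 0.08

0.08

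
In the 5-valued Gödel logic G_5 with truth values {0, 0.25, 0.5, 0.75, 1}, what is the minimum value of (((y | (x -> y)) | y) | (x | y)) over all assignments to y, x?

0.25

The minimum is attained at y = 0, x = 0.25:
  (x -> y): 0.25 > 0, so result = 0
  (y | (x -> y)) = max(0, 0) = 0
  ((y | (x -> y)) | y) = max(0, 0) = 0
  (x | y) = max(0.25, 0) = 0.25
  (((y | (x -> y)) | y) | (x | y)) = max(0, 0.25) = 0.25
Checking all 25 assignments confirms none give a value below 0.25.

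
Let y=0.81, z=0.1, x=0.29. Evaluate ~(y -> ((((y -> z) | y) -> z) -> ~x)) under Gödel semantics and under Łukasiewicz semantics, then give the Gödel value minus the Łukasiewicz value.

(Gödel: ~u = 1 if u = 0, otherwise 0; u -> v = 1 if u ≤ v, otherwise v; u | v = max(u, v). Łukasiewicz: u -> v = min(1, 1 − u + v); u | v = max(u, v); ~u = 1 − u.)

1.00

Gödel evaluation:
  (y -> z): 0.81 > 0.1, so result = 0.1
  ((y -> z) | y) = max(0.1, 0.81) = 0.81
  (((y -> z) | y) -> z): 0.81 > 0.1, so result = 0.1
  ~x: Gödel ¬ of 0.29 = 0 (operand ≠ 0)
  ((((y -> z) | y) -> z) -> ~x): 0.1 > 0, so result = 0
  (y -> ((((y -> z) | y) -> z) -> ~x)): 0.81 > 0, so result = 0
  ~(y -> ((((y -> z) | y) -> z) -> ~x)): Gödel ¬ of 0 = 1 (operand is 0)
  Gödel value = 1
Łukasiewicz evaluation:
  (y -> z): min(1, 1 − 0.81 + 0.1) = 0.29
  ((y -> z) | y) = max(0.29, 0.81) = 0.81
  (((y -> z) | y) -> z): min(1, 1 − 0.81 + 0.1) = 0.29
  ~x: Łukasiewicz ¬ gives 1 − 0.29 = 0.71
  ((((y -> z) | y) -> z) -> ~x): min(1, 1 − 0.29 + 0.71) = 1
  (y -> ((((y -> z) | y) -> z) -> ~x)): min(1, 1 − 0.81 + 1) = 1
  ~(y -> ((((y -> z) | y) -> z) -> ~x)): Łukasiewicz ¬ gives 1 − 1 = 0
  Łukasiewicz value = 0
Difference: 1 − 0 = 1.00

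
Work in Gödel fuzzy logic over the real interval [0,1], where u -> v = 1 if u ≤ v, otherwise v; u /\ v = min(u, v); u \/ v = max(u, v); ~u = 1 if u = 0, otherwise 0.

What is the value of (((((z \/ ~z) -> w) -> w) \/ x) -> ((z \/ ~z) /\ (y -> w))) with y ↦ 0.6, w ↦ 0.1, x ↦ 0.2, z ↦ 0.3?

0.10

~z: Gödel ¬ of 0.3 = 0 (operand ≠ 0)
(z \/ ~z) = max(0.3, 0) = 0.3
((z \/ ~z) -> w): 0.3 > 0.1, so result = 0.1
(((z \/ ~z) -> w) -> w): 0.1 ≤ 0.1, so result = 1
((((z \/ ~z) -> w) -> w) \/ x) = max(1, 0.2) = 1
~z: Gödel ¬ of 0.3 = 0 (operand ≠ 0)
(z \/ ~z) = max(0.3, 0) = 0.3
(y -> w): 0.6 > 0.1, so result = 0.1
((z \/ ~z) /\ (y -> w)) = min(0.3, 0.1) = 0.1
(((((z \/ ~z) -> w) -> w) \/ x) -> ((z \/ ~z) /\ (y -> w))): 1 > 0.1, so result = 0.1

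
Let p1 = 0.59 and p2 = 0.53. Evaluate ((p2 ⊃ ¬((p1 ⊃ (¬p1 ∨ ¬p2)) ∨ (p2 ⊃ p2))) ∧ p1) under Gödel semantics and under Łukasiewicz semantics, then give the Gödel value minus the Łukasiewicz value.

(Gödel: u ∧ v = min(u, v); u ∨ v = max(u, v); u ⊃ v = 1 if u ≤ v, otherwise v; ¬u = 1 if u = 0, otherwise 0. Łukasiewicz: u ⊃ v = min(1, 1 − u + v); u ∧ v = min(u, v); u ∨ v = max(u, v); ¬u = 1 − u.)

Gödel evaluation:
  ¬p1: Gödel ¬ of 0.59 = 0 (operand ≠ 0)
  ¬p2: Gödel ¬ of 0.53 = 0 (operand ≠ 0)
  (¬p1 ∨ ¬p2) = max(0, 0) = 0
  (p1 ⊃ (¬p1 ∨ ¬p2)): 0.59 > 0, so result = 0
  (p2 ⊃ p2): 0.53 ≤ 0.53, so result = 1
  ((p1 ⊃ (¬p1 ∨ ¬p2)) ∨ (p2 ⊃ p2)) = max(0, 1) = 1
  ¬((p1 ⊃ (¬p1 ∨ ¬p2)) ∨ (p2 ⊃ p2)): Gödel ¬ of 1 = 0 (operand ≠ 0)
  (p2 ⊃ ¬((p1 ⊃ (¬p1 ∨ ¬p2)) ∨ (p2 ⊃ p2))): 0.53 > 0, so result = 0
  ((p2 ⊃ ¬((p1 ⊃ (¬p1 ∨ ¬p2)) ∨ (p2 ⊃ p2))) ∧ p1) = min(0, 0.59) = 0
  Gödel value = 0
Łukasiewicz evaluation:
  ¬p1: Łukasiewicz ¬ gives 1 − 0.59 = 0.41
  ¬p2: Łukasiewicz ¬ gives 1 − 0.53 = 0.47
  (¬p1 ∨ ¬p2) = max(0.41, 0.47) = 0.47
  (p1 ⊃ (¬p1 ∨ ¬p2)): min(1, 1 − 0.59 + 0.47) = 0.88
  (p2 ⊃ p2): min(1, 1 − 0.53 + 0.53) = 1
  ((p1 ⊃ (¬p1 ∨ ¬p2)) ∨ (p2 ⊃ p2)) = max(0.88, 1) = 1
  ¬((p1 ⊃ (¬p1 ∨ ¬p2)) ∨ (p2 ⊃ p2)): Łukasiewicz ¬ gives 1 − 1 = 0
  (p2 ⊃ ¬((p1 ⊃ (¬p1 ∨ ¬p2)) ∨ (p2 ⊃ p2))): min(1, 1 − 0.53 + 0) = 0.47
  ((p2 ⊃ ¬((p1 ⊃ (¬p1 ∨ ¬p2)) ∨ (p2 ⊃ p2))) ∧ p1) = min(0.47, 0.59) = 0.47
  Łukasiewicz value = 0.47
Difference: 0 − 0.47 = -0.47

-0.47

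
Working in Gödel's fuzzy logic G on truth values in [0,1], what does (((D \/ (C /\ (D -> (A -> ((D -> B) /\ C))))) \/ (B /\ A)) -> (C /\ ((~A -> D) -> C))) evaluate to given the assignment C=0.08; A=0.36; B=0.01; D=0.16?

0.08

(D -> B): 0.16 > 0.01, so result = 0.01
((D -> B) /\ C) = min(0.01, 0.08) = 0.01
(A -> ((D -> B) /\ C)): 0.36 > 0.01, so result = 0.01
(D -> (A -> ((D -> B) /\ C))): 0.16 > 0.01, so result = 0.01
(C /\ (D -> (A -> ((D -> B) /\ C)))) = min(0.08, 0.01) = 0.01
(D \/ (C /\ (D -> (A -> ((D -> B) /\ C))))) = max(0.16, 0.01) = 0.16
(B /\ A) = min(0.01, 0.36) = 0.01
((D \/ (C /\ (D -> (A -> ((D -> B) /\ C))))) \/ (B /\ A)) = max(0.16, 0.01) = 0.16
~A: Gödel ¬ of 0.36 = 0 (operand ≠ 0)
(~A -> D): 0 ≤ 0.16, so result = 1
((~A -> D) -> C): 1 > 0.08, so result = 0.08
(C /\ ((~A -> D) -> C)) = min(0.08, 0.08) = 0.08
(((D \/ (C /\ (D -> (A -> ((D -> B) /\ C))))) \/ (B /\ A)) -> (C /\ ((~A -> D) -> C))): 0.16 > 0.08, so result = 0.08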